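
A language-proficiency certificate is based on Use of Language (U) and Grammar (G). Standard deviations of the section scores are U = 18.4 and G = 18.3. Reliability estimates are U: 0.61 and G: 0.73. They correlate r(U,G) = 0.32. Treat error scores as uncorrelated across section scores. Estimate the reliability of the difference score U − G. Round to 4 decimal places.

0.5142

Var(U−G) = 18.4² + 18.3² − 2·18.4·18.3·0.32 = 673.45 − 215.501 = 457.949.
With uncorrelated errors the cross-covariances are all true-score covariance, so they carry over unchanged; only the diagonal terms shrink to ρᵢσᵢ².
True-score variance = [18.4²·0.61 + 18.3²·0.73] − 215.501 = 450.991 − 215.501 = 235.49.
Reliability = 235.49 / 457.949 = 0.5142.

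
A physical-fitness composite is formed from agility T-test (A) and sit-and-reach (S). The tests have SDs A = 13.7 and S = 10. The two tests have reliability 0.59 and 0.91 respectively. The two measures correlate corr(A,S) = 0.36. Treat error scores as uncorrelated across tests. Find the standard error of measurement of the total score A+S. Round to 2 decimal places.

Var(total) = 287.69 + 98.64 = 386.33.
True-score variance = 201.737 + 98.64 = 300.377, so reliability = 0.7775.
Error variance = 386.33 − 300.377 = 85.9529; SEM = √85.9529 = 9.27.

9.27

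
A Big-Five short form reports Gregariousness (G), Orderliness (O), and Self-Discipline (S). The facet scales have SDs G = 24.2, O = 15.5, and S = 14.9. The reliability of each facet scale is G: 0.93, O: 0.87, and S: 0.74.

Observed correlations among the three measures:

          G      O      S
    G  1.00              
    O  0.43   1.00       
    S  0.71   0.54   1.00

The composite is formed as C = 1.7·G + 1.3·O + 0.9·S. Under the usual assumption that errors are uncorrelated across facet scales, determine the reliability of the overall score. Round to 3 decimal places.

0.946

Var(C) = 1.7²·24.2² + 1.3²·15.5² + 0.9²·14.9² + 2·[2.21·24.2·15.5·0.43 + 1.53·24.2·14.9·0.71 + 1.17·15.5·14.9·0.54] = 2278.35 + 1788.14 = 4066.49.
Because errors are independent across components, Cov(Tᵢ,Tⱼ) = Cov(Xᵢ,Xⱼ); the off-diagonal part of the true-score variance is the same as above.
True-score variance = [1.7²·24.2²·0.93 + 1.3²·15.5²·0.87 + 0.9²·14.9²·0.74] + 1788.14 = 2060.34 + 1788.14 = 3848.48.
Reliability = 3848.48 / 4066.49 = 0.946.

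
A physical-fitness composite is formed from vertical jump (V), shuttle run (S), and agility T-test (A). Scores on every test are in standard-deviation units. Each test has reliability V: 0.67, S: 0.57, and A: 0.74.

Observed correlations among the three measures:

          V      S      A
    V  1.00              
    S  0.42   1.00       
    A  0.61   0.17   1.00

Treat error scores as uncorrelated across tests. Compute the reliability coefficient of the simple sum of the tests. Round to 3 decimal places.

0.811

Var(V+S+A) = 3 + 2·[0.42 + 0.61 + 0.17] = 3 + 2.4 = 5.4.
With uncorrelated errors the cross-covariances are all true-score covariance, so they carry over unchanged; only the diagonal terms shrink to ρᵢσᵢ².
True-score variance = [0.67 + 0.57 + 0.74] + 2.4 = 1.98 + 2.4 = 4.38.
Reliability = 4.38 / 5.4 = 0.811.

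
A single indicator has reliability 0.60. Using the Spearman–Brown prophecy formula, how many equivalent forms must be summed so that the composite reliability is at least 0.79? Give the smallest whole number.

3

k ≥ ρ*(1−ρ₁)/(ρ₁(1−ρ*)) = 0.79·0.40 / (0.60·0.21) = 2.508.
Smallest integer k = 3.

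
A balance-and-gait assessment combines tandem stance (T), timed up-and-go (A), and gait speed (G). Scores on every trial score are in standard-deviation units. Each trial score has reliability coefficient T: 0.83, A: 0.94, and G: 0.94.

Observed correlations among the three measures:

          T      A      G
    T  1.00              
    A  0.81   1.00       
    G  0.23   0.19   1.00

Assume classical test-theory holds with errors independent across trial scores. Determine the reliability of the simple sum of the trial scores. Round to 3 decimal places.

Var(T+A+G) = 3 + 2·[0.81 + 0.23 + 0.19] = 3 + 2.46 = 5.46.
Because errors are independent across components, Cov(Tᵢ,Tⱼ) = Cov(Xᵢ,Xⱼ); the off-diagonal part of the true-score variance is the same as above.
True-score variance = [0.83 + 0.94 + 0.94] + 2.46 = 2.71 + 2.46 = 5.17.
Reliability = 5.17 / 5.46 = 0.947.

0.947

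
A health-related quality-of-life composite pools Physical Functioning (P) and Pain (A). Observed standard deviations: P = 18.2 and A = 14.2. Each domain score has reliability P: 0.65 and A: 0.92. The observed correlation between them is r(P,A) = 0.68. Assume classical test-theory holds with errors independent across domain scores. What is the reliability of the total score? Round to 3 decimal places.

Var(P+A) = 18.2² + 14.2² + 2·[18.2·14.2·0.68] = 532.88 + 351.478 = 884.358.
Because errors are independent across components, Cov(Tᵢ,Tⱼ) = Cov(Xᵢ,Xⱼ); the off-diagonal part of the true-score variance is the same as above.
True-score variance = [18.2²·0.65 + 14.2²·0.92] + 351.478 = 400.815 + 351.478 = 752.293.
Reliability = 752.293 / 884.358 = 0.851.

0.851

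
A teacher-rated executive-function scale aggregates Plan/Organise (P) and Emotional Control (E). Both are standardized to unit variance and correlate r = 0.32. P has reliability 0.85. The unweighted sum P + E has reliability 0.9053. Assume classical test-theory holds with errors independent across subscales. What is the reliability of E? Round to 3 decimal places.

0.900

Var(P+E) = 2 + 2·0.32 = 2.640.
True-score variance = ρ_P + ρ_E + 2·0.32, so 0.9053 = (0.85 + ρ_E + 0.64) / 2.640.
ρ_E = 0.9053·2.640 − 0.85 − 0.64 = 0.900.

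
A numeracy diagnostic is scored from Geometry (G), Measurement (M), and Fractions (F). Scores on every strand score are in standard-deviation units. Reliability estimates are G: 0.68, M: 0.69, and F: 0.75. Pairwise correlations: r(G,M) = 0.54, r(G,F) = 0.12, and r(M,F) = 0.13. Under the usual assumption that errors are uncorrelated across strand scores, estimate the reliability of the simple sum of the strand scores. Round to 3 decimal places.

0.808

Var(G+M+F) = 3 + 2·[0.54 + 0.12 + 0.13] = 3 + 1.58 = 4.58.
Because errors are independent across components, Cov(Tᵢ,Tⱼ) = Cov(Xᵢ,Xⱼ); the off-diagonal part of the true-score variance is the same as above.
True-score variance = [0.68 + 0.69 + 0.75] + 1.58 = 2.12 + 1.58 = 3.7.
Reliability = 3.7 / 4.58 = 0.808.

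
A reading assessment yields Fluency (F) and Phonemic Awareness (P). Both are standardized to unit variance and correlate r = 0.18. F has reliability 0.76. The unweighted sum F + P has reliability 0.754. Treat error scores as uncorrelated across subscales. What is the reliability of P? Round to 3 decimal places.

Var(F+P) = 2 + 2·0.18 = 2.360.
True-score variance = ρ_F + ρ_P + 2·0.18, so 0.754 = (0.76 + ρ_P + 0.36) / 2.360.
ρ_P = 0.754·2.360 − 0.76 − 0.36 = 0.659.

0.659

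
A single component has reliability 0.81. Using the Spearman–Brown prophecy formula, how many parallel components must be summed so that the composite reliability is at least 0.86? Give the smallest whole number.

k ≥ ρ*(1−ρ₁)/(ρ₁(1−ρ*)) = 0.86·0.19 / (0.81·0.14) = 1.441.
Smallest integer k = 2.

2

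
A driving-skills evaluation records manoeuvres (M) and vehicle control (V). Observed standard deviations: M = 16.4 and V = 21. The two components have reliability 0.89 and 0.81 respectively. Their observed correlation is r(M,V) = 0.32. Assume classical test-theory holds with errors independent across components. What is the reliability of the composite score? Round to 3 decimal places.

0.878

Var(M+V) = 16.4² + 21² + 2·[16.4·21·0.32] = 709.96 + 220.416 = 930.376.
Because errors are independent across components, Cov(Tᵢ,Tⱼ) = Cov(Xᵢ,Xⱼ); the off-diagonal part of the true-score variance is the same as above.
True-score variance = [16.4²·0.89 + 21²·0.81] + 220.416 = 596.584 + 220.416 = 817.
Reliability = 817 / 930.376 = 0.878.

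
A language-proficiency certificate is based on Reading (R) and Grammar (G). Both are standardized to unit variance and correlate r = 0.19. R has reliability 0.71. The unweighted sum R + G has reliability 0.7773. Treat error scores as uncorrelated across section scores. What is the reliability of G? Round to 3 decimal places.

0.760

Var(R+G) = 2 + 2·0.19 = 2.380.
True-score variance = ρ_R + ρ_G + 2·0.19, so 0.7773 = (0.71 + ρ_G + 0.38) / 2.380.
ρ_G = 0.7773·2.380 − 0.71 − 0.38 = 0.760.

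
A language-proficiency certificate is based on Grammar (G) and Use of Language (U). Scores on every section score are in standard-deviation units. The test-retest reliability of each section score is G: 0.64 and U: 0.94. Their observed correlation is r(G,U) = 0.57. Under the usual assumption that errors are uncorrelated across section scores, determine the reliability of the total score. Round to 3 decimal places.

Var(G+U) = 2 + 2·[0.57] = 2 + 1.14 = 3.14.
Because errors are independent across components, Cov(Tᵢ,Tⱼ) = Cov(Xᵢ,Xⱼ); the off-diagonal part of the true-score variance is the same as above.
True-score variance = [0.64 + 0.94] + 1.14 = 1.58 + 1.14 = 2.72.
Reliability = 2.72 / 3.14 = 0.866.

0.866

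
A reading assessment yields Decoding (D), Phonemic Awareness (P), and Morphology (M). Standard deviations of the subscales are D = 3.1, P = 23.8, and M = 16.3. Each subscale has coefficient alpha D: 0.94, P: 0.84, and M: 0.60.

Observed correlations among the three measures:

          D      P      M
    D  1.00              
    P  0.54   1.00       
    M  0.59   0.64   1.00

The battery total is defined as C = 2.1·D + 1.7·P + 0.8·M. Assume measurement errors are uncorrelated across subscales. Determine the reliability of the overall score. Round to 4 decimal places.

Var(C) = 2.1²·3.1² + 1.7²·23.8² + 0.8²·16.3² + 2·[3.57·3.1·23.8·0.54 + 1.68·3.1·16.3·0.59 + 1.36·23.8·16.3·0.64] = 1849.43 + 1059.96 = 2909.4.
Because errors are independent across components, Cov(Tᵢ,Tⱼ) = Cov(Xᵢ,Xⱼ); the off-diagonal part of the true-score variance is the same as above.
True-score variance = [2.1²·3.1²·0.94 + 1.7²·23.8²·0.84 + 0.8²·16.3²·0.60] + 1059.96 = 1516.95 + 1059.96 = 2576.91.
Reliability = 2576.91 / 2909.4 = 0.8857.

0.8857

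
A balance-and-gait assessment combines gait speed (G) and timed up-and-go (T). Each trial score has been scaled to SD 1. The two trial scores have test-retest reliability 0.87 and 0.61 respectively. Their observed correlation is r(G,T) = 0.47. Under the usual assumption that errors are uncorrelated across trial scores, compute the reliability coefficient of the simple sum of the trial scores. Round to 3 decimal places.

0.823

Var(G+T) = 2 + 2·[0.47] = 2 + 0.94 = 2.94.
Under uncorrelated errors the observed covariances equal the true-score covariances, so only the own-variance terms attenuate.
True-score variance = [0.87 + 0.61] + 0.94 = 1.48 + 0.94 = 2.42.
Reliability = 2.42 / 2.94 = 0.823.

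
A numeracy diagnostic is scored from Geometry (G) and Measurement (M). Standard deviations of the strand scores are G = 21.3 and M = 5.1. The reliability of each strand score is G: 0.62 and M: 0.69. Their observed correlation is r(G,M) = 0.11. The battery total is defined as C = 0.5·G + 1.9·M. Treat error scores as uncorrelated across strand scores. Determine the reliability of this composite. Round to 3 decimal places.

0.686

Var(C) = 0.5²·21.3² + 1.9²·5.1² + 2·[0.95·21.3·5.1·0.11] = 207.319 + 22.7037 = 230.022.
With uncorrelated errors the cross-covariances are all true-score covariance, so they carry over unchanged; only the diagonal terms shrink to ρᵢσᵢ².
True-score variance = [0.5²·21.3²·0.62 + 1.9²·5.1²·0.69] + 22.7037 = 135.11 + 22.7037 = 157.814.
Reliability = 157.814 / 230.022 = 0.686.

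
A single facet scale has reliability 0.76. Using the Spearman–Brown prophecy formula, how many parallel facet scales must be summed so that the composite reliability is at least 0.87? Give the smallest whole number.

3

k ≥ ρ*(1−ρ₁)/(ρ₁(1−ρ*)) = 0.87·0.24 / (0.76·0.13) = 2.113.
Smallest integer k = 3.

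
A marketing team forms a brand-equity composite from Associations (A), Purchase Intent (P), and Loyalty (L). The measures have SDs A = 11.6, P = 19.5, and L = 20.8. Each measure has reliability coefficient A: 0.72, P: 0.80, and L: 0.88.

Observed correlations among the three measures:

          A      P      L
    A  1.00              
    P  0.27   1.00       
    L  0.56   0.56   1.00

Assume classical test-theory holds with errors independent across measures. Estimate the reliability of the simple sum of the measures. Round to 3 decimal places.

0.908

Var(A+P+L) = 11.6² + 19.5² + 20.8² + 2·[11.6·19.5·0.27 + 11.6·20.8·0.56 + 19.5·20.8·0.56] = 947.45 + 846.654 = 1794.1.
Because errors are independent across components, Cov(Tᵢ,Tⱼ) = Cov(Xᵢ,Xⱼ); the off-diagonal part of the true-score variance is the same as above.
True-score variance = [11.6²·0.72 + 19.5²·0.80 + 20.8²·0.88] + 846.654 = 781.806 + 846.654 = 1628.46.
Reliability = 1628.46 / 1794.1 = 0.908.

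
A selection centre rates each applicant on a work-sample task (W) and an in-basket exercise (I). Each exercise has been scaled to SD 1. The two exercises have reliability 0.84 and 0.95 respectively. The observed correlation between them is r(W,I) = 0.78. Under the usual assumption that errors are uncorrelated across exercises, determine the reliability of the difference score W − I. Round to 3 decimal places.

0.523

Var(W−I) = 1 + 1 − 2·0.78 = 2 − 1.56 = 0.44.
Because errors are independent across components, Cov(Tᵢ,Tⱼ) = Cov(Xᵢ,Xⱼ); the off-diagonal part of the true-score variance is the same as above.
True-score variance = [0.84 + 0.95] − 1.56 = 1.79 − 1.56 = 0.23.
Reliability = 0.23 / 0.44 = 0.523.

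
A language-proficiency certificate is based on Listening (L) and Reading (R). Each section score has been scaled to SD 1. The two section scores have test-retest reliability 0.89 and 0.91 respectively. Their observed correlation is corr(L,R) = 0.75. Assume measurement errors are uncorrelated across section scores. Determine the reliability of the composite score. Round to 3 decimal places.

Var(L+R) = 2 + 2·[0.75] = 2 + 1.5 = 3.5.
Because errors are independent across components, Cov(Tᵢ,Tⱼ) = Cov(Xᵢ,Xⱼ); the off-diagonal part of the true-score variance is the same as above.
True-score variance = [0.89 + 0.91] + 1.5 = 1.8 + 1.5 = 3.3.
Reliability = 3.3 / 3.5 = 0.943.

0.943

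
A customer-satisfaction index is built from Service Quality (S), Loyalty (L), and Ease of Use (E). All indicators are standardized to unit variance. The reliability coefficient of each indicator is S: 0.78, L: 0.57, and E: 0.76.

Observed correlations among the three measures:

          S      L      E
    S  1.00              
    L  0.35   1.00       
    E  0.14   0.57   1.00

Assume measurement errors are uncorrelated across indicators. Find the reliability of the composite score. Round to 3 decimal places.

Var(S+L+E) = 3 + 2·[0.35 + 0.14 + 0.57] = 3 + 2.12 = 5.12.
Under uncorrelated errors the observed covariances equal the true-score covariances, so only the own-variance terms attenuate.
True-score variance = [0.78 + 0.57 + 0.76] + 2.12 = 2.11 + 2.12 = 4.23.
Reliability = 4.23 / 5.12 = 0.826.

0.826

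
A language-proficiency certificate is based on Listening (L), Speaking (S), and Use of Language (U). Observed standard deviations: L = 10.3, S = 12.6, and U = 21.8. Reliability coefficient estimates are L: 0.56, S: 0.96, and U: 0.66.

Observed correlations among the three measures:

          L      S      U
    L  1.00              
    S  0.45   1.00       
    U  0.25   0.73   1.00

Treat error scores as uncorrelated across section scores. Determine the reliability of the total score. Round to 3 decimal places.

0.843

Var(L+S+U) = 10.3² + 12.6² + 21.8² + 2·[10.3·12.6·0.45 + 10.3·21.8·0.25 + 12.6·21.8·0.73] = 740.09 + 630.105 = 1370.19.
Under uncorrelated errors the observed covariances equal the true-score covariances, so only the own-variance terms attenuate.
True-score variance = [10.3²·0.56 + 12.6²·0.96 + 21.8²·0.66] + 630.105 = 525.478 + 630.105 = 1155.58.
Reliability = 1155.58 / 1370.19 = 0.843.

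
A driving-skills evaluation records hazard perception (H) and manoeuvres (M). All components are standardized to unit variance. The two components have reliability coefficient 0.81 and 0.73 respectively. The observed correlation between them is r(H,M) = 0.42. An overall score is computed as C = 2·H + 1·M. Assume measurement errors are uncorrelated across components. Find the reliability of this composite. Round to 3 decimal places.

0.846

Var(C) = 2² + 1 + 2·[2·0.42] = 5 + 1.68 = 6.68.
Under uncorrelated errors the observed covariances equal the true-score covariances, so only the own-variance terms attenuate.
True-score variance = [2²·0.81 + 0.73] + 1.68 = 3.97 + 1.68 = 5.65.
Reliability = 5.65 / 6.68 = 0.846.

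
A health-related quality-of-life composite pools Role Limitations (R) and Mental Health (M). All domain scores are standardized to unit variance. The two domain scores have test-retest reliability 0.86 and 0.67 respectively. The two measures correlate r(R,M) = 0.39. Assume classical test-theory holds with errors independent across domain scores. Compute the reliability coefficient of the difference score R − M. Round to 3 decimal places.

0.615

Var(R−M) = 1 + 1 − 2·0.39 = 2 − 0.78 = 1.22.
With uncorrelated errors the cross-covariances are all true-score covariance, so they carry over unchanged; only the diagonal terms shrink to ρᵢσᵢ².
True-score variance = [0.86 + 0.67] − 0.78 = 1.53 − 0.78 = 0.75.
Reliability = 0.75 / 1.22 = 0.615.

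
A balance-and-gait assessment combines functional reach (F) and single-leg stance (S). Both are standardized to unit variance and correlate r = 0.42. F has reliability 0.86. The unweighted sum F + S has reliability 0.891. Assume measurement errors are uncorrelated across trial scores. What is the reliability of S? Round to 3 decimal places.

Var(F+S) = 2 + 2·0.42 = 2.840.
True-score variance = ρ_F + ρ_S + 2·0.42, so 0.891 = (0.86 + ρ_S + 0.84) / 2.840.
ρ_S = 0.891·2.840 − 0.86 − 0.84 = 0.830.

0.830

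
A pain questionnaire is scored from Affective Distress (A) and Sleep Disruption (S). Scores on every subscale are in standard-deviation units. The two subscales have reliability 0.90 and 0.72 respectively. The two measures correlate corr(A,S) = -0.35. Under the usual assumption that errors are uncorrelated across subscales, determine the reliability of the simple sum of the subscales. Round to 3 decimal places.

Var(A+S) = 2 + 2·[(-0.35)] = 2 − 0.7 = 1.3.
Because errors are independent across components, Cov(Tᵢ,Tⱼ) = Cov(Xᵢ,Xⱼ); the off-diagonal part of the true-score variance is the same as above.
True-score variance = [0.90 + 0.72] − 0.7 = 1.62 − 0.7 = 0.92.
Reliability = 0.92 / 1.3 = 0.708.

0.708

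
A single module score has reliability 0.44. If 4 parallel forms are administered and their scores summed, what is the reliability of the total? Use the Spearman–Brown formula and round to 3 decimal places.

0.759

ρ_k = kρ / (1 + (k−1)ρ) = 4·0.44 / (1 + 3·0.44) = 1.760 / 2.320 = 0.759.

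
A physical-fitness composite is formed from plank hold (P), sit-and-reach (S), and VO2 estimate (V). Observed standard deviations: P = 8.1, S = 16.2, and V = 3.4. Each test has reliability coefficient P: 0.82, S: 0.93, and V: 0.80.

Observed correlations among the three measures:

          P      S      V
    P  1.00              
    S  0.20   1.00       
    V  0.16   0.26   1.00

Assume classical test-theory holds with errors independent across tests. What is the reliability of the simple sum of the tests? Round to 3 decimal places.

0.924

Var(P+S+V) = 8.1² + 16.2² + 3.4² + 2·[8.1·16.2·0.20 + 8.1·3.4·0.16 + 16.2·3.4·0.26] = 339.61 + 89.9424 = 429.552.
Because errors are independent across components, Cov(Tᵢ,Tⱼ) = Cov(Xᵢ,Xⱼ); the off-diagonal part of the true-score variance is the same as above.
True-score variance = [8.1²·0.82 + 16.2²·0.93 + 3.4²·0.80] + 89.9424 = 307.117 + 89.9424 = 397.06.
Reliability = 397.06 / 429.552 = 0.924.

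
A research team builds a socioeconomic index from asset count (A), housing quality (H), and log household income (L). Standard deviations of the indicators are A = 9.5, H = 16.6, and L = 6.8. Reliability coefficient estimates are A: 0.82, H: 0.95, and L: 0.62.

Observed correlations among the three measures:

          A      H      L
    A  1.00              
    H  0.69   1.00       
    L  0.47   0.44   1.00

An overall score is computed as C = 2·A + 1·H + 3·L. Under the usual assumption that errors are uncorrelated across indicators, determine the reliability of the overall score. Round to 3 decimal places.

Var(C) = 2²·9.5² + 16.6² + 3²·6.8² + 2·[2·9.5·16.6·0.69 + 6·9.5·6.8·0.47 + 3·16.6·6.8·0.44] = 1052.72 + 1097.6 = 2150.32.
With uncorrelated errors the cross-covariances are all true-score covariance, so they carry over unchanged; only the diagonal terms shrink to ρᵢσᵢ².
True-score variance = [2²·9.5²·0.82 + 16.6²·0.95 + 3²·6.8²·0.62] + 1097.6 = 815.821 + 1097.6 = 1913.42.
Reliability = 1913.42 / 2150.32 = 0.890.

0.890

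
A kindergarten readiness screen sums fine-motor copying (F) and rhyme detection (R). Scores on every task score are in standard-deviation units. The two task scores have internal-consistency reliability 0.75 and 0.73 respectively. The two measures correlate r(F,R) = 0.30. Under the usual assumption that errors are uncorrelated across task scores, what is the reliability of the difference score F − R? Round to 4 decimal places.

Var(F−R) = 1 + 1 − 2·0.30 = 2 − 0.6 = 1.4.
Under uncorrelated errors the observed covariances equal the true-score covariances, so only the own-variance terms attenuate.
True-score variance = [0.75 + 0.73] − 0.6 = 1.48 − 0.6 = 0.88.
Reliability = 0.88 / 1.4 = 0.6286.

0.6286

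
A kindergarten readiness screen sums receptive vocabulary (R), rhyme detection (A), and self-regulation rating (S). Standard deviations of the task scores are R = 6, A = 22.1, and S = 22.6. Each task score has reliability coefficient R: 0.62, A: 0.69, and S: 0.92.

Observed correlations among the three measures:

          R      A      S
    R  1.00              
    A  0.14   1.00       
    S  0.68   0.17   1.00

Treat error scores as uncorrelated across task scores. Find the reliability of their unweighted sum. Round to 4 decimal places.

0.8556

Var(R+A+S) = 6² + 22.1² + 22.6² + 2·[6·22.1·0.14 + 6·22.6·0.68 + 22.1·22.6·0.17] = 1035.17 + 391.36 = 1426.53.
Because errors are independent across components, Cov(Tᵢ,Tⱼ) = Cov(Xᵢ,Xⱼ); the off-diagonal part of the true-score variance is the same as above.
True-score variance = [6²·0.62 + 22.1²·0.69 + 22.6²·0.92] + 391.36 = 829.222 + 391.36 = 1220.58.
Reliability = 1220.58 / 1426.53 = 0.8556.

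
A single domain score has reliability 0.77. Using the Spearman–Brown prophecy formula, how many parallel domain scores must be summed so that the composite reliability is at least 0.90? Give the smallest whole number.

3

k ≥ ρ*(1−ρ₁)/(ρ₁(1−ρ*)) = 0.90·0.23 / (0.77·0.10) = 2.688.
Smallest integer k = 3.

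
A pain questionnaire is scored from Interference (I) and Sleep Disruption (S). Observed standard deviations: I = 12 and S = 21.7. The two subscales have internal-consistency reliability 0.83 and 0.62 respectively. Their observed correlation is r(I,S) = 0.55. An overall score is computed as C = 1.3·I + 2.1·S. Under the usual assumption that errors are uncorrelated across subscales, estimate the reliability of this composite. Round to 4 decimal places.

Var(C) = 1.3²·12² + 2.1²·21.7² + 2·[2.73·12·21.7·0.55] = 2319.98 + 781.981 = 3101.97.
Because errors are independent across components, Cov(Tᵢ,Tⱼ) = Cov(Xᵢ,Xⱼ); the off-diagonal part of the true-score variance is the same as above.
True-score variance = [1.3²·12²·0.83 + 2.1²·21.7²·0.62] + 781.981 = 1489.5 + 781.981 = 2271.48.
Reliability = 2271.48 / 3101.97 = 0.7323.

0.7323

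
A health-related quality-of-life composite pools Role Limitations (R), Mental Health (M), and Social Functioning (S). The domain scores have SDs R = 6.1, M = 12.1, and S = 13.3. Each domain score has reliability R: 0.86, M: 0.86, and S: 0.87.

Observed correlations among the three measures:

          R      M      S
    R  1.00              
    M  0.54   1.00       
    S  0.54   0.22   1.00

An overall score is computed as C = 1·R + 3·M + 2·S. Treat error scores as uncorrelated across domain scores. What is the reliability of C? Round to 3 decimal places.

Var(C) = 6.1² + 3²·12.1² + 2²·13.3² + 2·[3·6.1·12.1·0.54 + 2·6.1·13.3·0.54 + 6·12.1·13.3·0.22] = 2062.46 + 839.24 = 2901.7.
Because errors are independent across components, Cov(Tᵢ,Tⱼ) = Cov(Xᵢ,Xⱼ); the off-diagonal part of the true-score variance is the same as above.
True-score variance = [6.1²·0.86 + 3²·12.1²·0.86 + 2²·13.3²·0.87] + 839.24 = 1780.79 + 839.24 = 2620.03.
Reliability = 2620.03 / 2901.7 = 0.903.

0.903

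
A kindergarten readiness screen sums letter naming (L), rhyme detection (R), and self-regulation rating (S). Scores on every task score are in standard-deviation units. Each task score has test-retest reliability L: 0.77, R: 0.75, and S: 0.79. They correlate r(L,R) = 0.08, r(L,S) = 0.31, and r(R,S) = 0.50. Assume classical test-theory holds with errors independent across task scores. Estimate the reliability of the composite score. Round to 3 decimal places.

Var(L+R+S) = 3 + 2·[0.08 + 0.31 + 0.50] = 3 + 1.78 = 4.78.
With uncorrelated errors the cross-covariances are all true-score covariance, so they carry over unchanged; only the diagonal terms shrink to ρᵢσᵢ².
True-score variance = [0.77 + 0.75 + 0.79] + 1.78 = 2.31 + 1.78 = 4.09.
Reliability = 4.09 / 4.78 = 0.856.

0.856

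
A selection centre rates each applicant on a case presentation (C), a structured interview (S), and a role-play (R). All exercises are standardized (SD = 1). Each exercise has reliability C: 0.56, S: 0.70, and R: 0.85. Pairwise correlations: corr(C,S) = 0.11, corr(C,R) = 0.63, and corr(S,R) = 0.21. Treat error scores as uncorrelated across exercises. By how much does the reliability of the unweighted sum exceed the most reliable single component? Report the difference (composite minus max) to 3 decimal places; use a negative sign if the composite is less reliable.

-0.032

Var(sum) = 3 + 1.9 = 4.9; true-score variance = 2.11 + 1.9 = 4.01; composite reliability = 0.8184.
Max component reliability = 0.8500.
Difference = 0.8184 − 0.8500 = -0.032.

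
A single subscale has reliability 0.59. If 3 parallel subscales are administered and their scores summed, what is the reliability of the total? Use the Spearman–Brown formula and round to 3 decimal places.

ρ_k = kρ / (1 + (k−1)ρ) = 3·0.59 / (1 + 2·0.59) = 1.770 / 2.180 = 0.812.

0.812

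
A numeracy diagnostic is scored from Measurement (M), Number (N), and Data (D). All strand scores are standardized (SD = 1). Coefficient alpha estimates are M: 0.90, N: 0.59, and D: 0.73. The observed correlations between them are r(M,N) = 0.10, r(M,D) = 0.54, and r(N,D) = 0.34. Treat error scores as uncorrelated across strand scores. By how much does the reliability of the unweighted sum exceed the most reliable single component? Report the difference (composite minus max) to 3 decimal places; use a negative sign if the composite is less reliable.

-0.057

Var(sum) = 3 + 1.96 = 4.96; true-score variance = 2.22 + 1.96 = 4.18; composite reliability = 0.8427.
Max component reliability = 0.9000.
Difference = 0.8427 − 0.9000 = -0.057.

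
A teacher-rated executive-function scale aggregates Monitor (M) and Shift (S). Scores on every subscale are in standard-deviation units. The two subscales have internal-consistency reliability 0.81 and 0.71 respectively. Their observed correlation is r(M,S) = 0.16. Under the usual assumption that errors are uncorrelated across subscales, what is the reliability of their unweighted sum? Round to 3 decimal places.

Var(M+S) = 2 + 2·[0.16] = 2 + 0.32 = 2.32.
With uncorrelated errors the cross-covariances are all true-score covariance, so they carry over unchanged; only the diagonal terms shrink to ρᵢσᵢ².
True-score variance = [0.81 + 0.71] + 0.32 = 1.52 + 0.32 = 1.84.
Reliability = 1.84 / 2.32 = 0.793.

0.793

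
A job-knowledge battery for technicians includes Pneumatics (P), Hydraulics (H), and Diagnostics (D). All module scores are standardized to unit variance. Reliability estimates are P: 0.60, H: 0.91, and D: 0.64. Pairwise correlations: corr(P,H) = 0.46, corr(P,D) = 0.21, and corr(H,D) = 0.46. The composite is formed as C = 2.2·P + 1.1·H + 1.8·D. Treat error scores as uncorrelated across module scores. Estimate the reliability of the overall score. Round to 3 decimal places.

Var(C) = 2.2² + 1.1² + 1.8² + 2·[2.42·0.46 + 3.96·0.21 + 1.98·0.46] = 9.29 + 5.7112 = 15.0012.
Because errors are independent across components, Cov(Tᵢ,Tⱼ) = Cov(Xᵢ,Xⱼ); the off-diagonal part of the true-score variance is the same as above.
True-score variance = [2.2²·0.60 + 1.1²·0.91 + 1.8²·0.64] + 5.7112 = 6.0787 + 5.7112 = 11.7899.
Reliability = 11.7899 / 15.0012 = 0.786.

0.786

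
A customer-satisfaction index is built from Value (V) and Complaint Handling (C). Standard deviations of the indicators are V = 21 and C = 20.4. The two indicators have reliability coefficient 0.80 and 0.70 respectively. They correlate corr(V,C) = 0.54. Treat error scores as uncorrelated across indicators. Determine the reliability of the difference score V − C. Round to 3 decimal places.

Var(V−C) = 21² + 20.4² − 2·21·20.4·0.54 = 857.16 − 462.672 = 394.488.
With uncorrelated errors the cross-covariances are all true-score covariance, so they carry over unchanged; only the diagonal terms shrink to ρᵢσᵢ².
True-score variance = [21²·0.80 + 20.4²·0.70] − 462.672 = 644.112 − 462.672 = 181.44.
Reliability = 181.44 / 394.488 = 0.460.

0.460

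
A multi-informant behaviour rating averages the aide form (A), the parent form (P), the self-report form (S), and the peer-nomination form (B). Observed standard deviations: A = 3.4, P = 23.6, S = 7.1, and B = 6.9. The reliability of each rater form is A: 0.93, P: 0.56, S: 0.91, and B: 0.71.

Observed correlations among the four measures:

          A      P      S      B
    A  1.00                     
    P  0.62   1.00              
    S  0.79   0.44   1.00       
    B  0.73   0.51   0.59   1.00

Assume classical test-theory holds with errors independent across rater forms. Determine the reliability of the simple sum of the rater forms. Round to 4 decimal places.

0.7816

Var(A+P+S+B) = 3.4² + 23.6² + 7.1² + 6.9² + 2·[3.4·23.6·0.62 + 3.4·7.1·0.79 + 3.4·6.9·0.73 + 23.6·7.1·0.44 + 23.6·6.9·0.51 + 7.1·6.9·0.59] = 666.54 + 543.248 = 1209.79.
With uncorrelated errors the cross-covariances are all true-score covariance, so they carry over unchanged; only the diagonal terms shrink to ρᵢσᵢ².
True-score variance = [3.4²·0.93 + 23.6²·0.56 + 7.1²·0.91 + 6.9²·0.71] + 543.248 = 402.325 + 543.248 = 945.573.
Reliability = 945.573 / 1209.79 = 0.7816.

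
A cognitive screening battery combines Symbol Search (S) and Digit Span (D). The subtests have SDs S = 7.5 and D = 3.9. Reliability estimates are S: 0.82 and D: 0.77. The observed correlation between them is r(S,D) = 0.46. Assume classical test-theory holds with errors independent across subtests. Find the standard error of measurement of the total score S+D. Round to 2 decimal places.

Var(total) = 71.46 + 26.91 = 98.37.
True-score variance = 57.8367 + 26.91 = 84.7467, so reliability = 0.8615.
Error variance = 98.37 − 84.7467 = 13.6233; SEM = √13.6233 = 3.69.

3.69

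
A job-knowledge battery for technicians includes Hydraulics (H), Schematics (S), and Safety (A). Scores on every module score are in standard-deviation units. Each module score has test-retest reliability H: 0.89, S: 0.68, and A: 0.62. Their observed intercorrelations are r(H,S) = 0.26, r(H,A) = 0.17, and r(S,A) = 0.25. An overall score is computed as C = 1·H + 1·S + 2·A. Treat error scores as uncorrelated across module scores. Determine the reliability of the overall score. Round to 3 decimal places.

Var(C) = 1 + 1 + 2² + 2·[0.26 + 2·0.17 + 2·0.25] = 6 + 2.2 = 8.2.
Because errors are independent across components, Cov(Tᵢ,Tⱼ) = Cov(Xᵢ,Xⱼ); the off-diagonal part of the true-score variance is the same as above.
True-score variance = [0.89 + 0.68 + 2²·0.62] + 2.2 = 4.05 + 2.2 = 6.25.
Reliability = 6.25 / 8.2 = 0.762.

0.762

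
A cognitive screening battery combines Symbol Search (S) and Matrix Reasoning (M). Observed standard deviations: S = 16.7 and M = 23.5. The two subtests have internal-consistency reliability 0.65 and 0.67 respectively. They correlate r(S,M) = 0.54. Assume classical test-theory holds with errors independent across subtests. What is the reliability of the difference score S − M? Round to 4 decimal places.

Var(S−M) = 16.7² + 23.5² − 2·16.7·23.5·0.54 = 831.14 − 423.846 = 407.294.
With uncorrelated errors the cross-covariances are all true-score covariance, so they carry over unchanged; only the diagonal terms shrink to ρᵢσᵢ².
True-score variance = [16.7²·0.65 + 23.5²·0.67] − 423.846 = 551.286 − 423.846 = 127.44.
Reliability = 127.44 / 407.294 = 0.3129.

0.3129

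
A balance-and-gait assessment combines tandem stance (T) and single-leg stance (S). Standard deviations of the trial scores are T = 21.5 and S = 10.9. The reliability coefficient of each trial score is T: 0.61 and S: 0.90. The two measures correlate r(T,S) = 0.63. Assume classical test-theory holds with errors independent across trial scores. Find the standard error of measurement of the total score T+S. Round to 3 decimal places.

Var(total) = 581.06 + 295.281 = 876.341.
True-score variance = 388.901 + 295.281 = 684.182, so reliability = 0.7807.
Error variance = 876.341 − 684.182 = 192.159; SEM = √192.159 = 13.862.

13.862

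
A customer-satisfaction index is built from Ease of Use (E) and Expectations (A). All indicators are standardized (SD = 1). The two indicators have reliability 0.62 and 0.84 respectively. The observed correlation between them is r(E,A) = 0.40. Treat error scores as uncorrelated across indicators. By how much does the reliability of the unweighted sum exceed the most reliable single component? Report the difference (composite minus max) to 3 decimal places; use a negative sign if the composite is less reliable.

-0.033

Var(sum) = 2 + 0.8 = 2.8; true-score variance = 1.46 + 0.8 = 2.26; composite reliability = 0.8071.
Max component reliability = 0.8400.
Difference = 0.8071 − 0.8400 = -0.033.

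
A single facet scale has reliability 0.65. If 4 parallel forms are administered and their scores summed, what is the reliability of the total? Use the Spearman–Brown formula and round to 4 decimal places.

0.8814

ρ_k = kρ / (1 + (k−1)ρ) = 4·0.65 / (1 + 3·0.65) = 2.600 / 2.950 = 0.8814.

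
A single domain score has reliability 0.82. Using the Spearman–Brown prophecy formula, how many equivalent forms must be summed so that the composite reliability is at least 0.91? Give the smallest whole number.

3

k ≥ ρ*(1−ρ₁)/(ρ₁(1−ρ*)) = 0.91·0.18 / (0.82·0.09) = 2.220.
Smallest integer k = 3.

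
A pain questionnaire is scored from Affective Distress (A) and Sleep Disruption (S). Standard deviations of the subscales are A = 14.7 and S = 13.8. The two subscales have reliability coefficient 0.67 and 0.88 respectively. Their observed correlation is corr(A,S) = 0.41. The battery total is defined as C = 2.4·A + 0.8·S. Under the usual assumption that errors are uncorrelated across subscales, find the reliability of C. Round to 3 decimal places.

0.748

Var(C) = 2.4²·14.7² + 0.8²·13.8² + 2·[1.92·14.7·13.8·0.41] = 1366.56 + 319.383 = 1685.94.
Because errors are independent across components, Cov(Tᵢ,Tⱼ) = Cov(Xᵢ,Xⱼ); the off-diagonal part of the true-score variance is the same as above.
True-score variance = [2.4²·14.7²·0.67 + 0.8²·13.8²·0.88] + 319.383 = 941.19 + 319.383 = 1260.57.
Reliability = 1260.57 / 1685.94 = 0.748.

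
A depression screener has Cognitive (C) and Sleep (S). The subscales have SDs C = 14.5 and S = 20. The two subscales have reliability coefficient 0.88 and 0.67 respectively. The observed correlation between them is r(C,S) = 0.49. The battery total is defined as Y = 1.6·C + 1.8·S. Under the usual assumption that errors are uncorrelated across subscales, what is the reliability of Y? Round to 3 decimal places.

Var(Y) = 1.6²·14.5² + 1.8²·20² + 2·[2.88·14.5·20·0.49] = 1834.24 + 818.496 = 2652.74.
Because errors are independent across components, Cov(Tᵢ,Tⱼ) = Cov(Xᵢ,Xⱼ); the off-diagonal part of the true-score variance is the same as above.
True-score variance = [1.6²·14.5²·0.88 + 1.8²·20²·0.67] + 818.496 = 1341.97 + 818.496 = 2160.47.
Reliability = 2160.47 / 2652.74 = 0.814.

0.814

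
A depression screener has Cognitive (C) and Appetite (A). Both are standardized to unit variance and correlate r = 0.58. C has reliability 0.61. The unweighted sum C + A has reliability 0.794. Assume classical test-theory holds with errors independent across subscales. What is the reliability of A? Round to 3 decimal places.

Var(C+A) = 2 + 2·0.58 = 3.160.
True-score variance = ρ_C + ρ_A + 2·0.58, so 0.794 = (0.61 + ρ_A + 1.16) / 3.160.
ρ_A = 0.794·3.160 − 0.61 − 1.16 = 0.739.

0.739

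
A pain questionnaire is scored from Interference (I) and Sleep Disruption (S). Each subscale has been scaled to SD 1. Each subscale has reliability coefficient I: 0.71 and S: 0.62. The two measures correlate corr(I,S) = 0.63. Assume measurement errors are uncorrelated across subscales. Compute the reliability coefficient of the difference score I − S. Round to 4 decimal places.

Var(I−S) = 1 + 1 − 2·0.63 = 2 − 1.26 = 0.74.
Under uncorrelated errors the observed covariances equal the true-score covariances, so only the own-variance terms attenuate.
True-score variance = [0.71 + 0.62] − 1.26 = 1.33 − 1.26 = 0.07.
Reliability = 0.07 / 0.74 = 0.0946.

0.0946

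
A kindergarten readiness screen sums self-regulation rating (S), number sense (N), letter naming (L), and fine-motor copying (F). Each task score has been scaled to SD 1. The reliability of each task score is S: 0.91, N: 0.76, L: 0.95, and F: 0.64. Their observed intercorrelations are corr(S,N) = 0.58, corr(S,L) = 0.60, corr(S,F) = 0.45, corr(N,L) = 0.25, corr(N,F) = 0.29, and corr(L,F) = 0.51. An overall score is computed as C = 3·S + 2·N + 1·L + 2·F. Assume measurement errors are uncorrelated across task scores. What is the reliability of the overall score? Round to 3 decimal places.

Var(C) = 3² + 2² + 1 + 2² + 2·[6·0.58 + 3·0.60 + 6·0.45 + 2·0.25 + 4·0.29 + 2·0.51] = 18 + 21.32 = 39.32.
Because errors are independent across components, Cov(Tᵢ,Tⱼ) = Cov(Xᵢ,Xⱼ); the off-diagonal part of the true-score variance is the same as above.
True-score variance = [3²·0.91 + 2²·0.76 + 0.95 + 2²·0.64] + 21.32 = 14.74 + 21.32 = 36.06.
Reliability = 36.06 / 39.32 = 0.917.

0.917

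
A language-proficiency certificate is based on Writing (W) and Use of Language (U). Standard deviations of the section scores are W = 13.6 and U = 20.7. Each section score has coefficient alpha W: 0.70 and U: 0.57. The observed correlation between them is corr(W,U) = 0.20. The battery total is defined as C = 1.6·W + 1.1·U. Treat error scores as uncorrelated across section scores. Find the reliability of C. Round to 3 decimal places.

Var(C) = 1.6²·13.6² + 1.1²·20.7² + 2·[1.76·13.6·20.7·0.20] = 991.971 + 198.19 = 1190.16.
Because errors are independent across components, Cov(Tᵢ,Tⱼ) = Cov(Xᵢ,Xⱼ); the off-diagonal part of the true-score variance is the same as above.
True-score variance = [1.6²·13.6²·0.70 + 1.1²·20.7²·0.57] + 198.19 = 626.978 + 198.19 = 825.168.
Reliability = 825.168 / 1190.16 = 0.693.

0.693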